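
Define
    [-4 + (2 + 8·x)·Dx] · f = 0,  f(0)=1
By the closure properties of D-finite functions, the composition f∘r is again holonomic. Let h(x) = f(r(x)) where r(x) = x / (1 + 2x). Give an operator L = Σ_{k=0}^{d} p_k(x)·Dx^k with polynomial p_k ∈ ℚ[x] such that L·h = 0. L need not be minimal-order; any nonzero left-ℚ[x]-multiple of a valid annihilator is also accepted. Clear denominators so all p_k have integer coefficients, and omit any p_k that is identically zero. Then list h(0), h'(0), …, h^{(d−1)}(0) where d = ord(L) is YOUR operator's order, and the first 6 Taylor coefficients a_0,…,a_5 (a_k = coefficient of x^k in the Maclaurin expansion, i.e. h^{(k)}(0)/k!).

L = -2 + (1 + 8·x + 12·x^2)·Dx  (order 1).
h: a_k = 1, 2, -6, 20, -74, 300, …
ICs: h(0) = 1.

f: a_k = 1, 2, -2, 4, -10, 28, …
f∘r: x↦r, Dx↦Dx/r' in L_f ⇒ L₀.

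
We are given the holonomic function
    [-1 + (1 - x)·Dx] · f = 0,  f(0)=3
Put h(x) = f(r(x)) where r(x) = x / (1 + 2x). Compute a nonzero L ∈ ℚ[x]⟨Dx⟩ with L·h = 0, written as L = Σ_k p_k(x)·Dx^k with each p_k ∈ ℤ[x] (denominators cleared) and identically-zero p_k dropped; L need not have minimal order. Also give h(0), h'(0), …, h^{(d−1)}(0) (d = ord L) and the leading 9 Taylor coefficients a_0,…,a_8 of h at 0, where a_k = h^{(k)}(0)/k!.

L = -1 + (1 + 3·x + 2·x^2)·Dx  (order 1).
h: a_k = 3, 3, -3, 3, -3, 3, -3, 3, -3, …
ICs: h(0) = 3.

f: a_k = 3, 3, 3, 3, 3, 3, 3, 3, 3, …
Change of var in L_f (x↦r) gives L₀.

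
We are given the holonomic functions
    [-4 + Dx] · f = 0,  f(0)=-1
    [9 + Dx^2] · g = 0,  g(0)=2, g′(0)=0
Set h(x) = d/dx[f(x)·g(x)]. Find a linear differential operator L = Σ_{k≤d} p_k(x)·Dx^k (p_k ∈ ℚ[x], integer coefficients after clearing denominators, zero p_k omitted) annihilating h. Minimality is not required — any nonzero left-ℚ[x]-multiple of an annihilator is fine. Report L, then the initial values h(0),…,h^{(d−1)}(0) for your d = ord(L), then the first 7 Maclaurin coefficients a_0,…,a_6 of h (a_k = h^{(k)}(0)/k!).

f: a_k = -1, -4, -8, -32/3, -32/3, -128/15, -256/45, …
g: a_k = 2, 0, -9, 0, 27/4, 0, -81/40, …
h₀=f·g: eliminate ⇒ L₀, order ≤ 1·2.
Derive L from L₀ (diff closure).
L = 25 - 8·Dx + Dx^2  (order 2).
h: a_k = -8, -14, 44, 527/3, 779/3, 11753/60, 4031/90, …
ICs: h(0) = -8, h′(0) = -14.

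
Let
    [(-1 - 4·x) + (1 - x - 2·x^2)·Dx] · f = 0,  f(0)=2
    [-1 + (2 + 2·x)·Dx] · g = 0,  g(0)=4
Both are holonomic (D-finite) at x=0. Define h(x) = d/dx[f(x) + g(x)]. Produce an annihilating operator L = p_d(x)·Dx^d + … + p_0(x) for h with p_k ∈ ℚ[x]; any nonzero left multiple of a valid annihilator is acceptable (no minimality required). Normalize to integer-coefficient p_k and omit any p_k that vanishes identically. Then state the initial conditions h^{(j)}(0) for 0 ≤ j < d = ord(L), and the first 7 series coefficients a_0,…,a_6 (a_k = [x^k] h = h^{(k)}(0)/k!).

L = (-78 - 288·x - 288·x^2 - 240·x^3) + (-117 - 693·x - 1188·x^2 - 1332·x^3 - 720·x^4)·Dx + (26 + 52·x + 2·x^2 - 208·x^3 - 344·x^4 - 160·x^5)·Dx^2  (order 2).
h: a_k = 4, 11, 123/4, 699/8, 13475/64, 65985/128, 609511/512, …
ICs: h(0) = 4, h′(0) = 11.

f: a_k = 2, 2, 6, 10, 22, 42, 86, …
g: a_k = 4, 2, -1/2, 1/4, -5/32, 7/64, -21/256, …
f+g: L₀ = lclm(L_f,L_g), ord ≤ 1+1.
Derive L from L₀ (diff closure).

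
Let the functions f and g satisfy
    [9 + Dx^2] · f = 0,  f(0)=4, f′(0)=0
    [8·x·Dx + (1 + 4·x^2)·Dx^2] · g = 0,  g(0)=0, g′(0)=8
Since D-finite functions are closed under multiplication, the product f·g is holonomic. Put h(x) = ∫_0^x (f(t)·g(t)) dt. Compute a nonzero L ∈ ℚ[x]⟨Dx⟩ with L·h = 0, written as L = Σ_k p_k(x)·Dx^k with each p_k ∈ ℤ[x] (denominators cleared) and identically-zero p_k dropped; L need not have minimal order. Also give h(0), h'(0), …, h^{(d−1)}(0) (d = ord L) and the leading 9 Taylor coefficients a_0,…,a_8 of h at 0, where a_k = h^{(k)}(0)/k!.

f: a_k = 4, 0, -18, 0, 27/2, 0, -81/20, 0, 729/1120, …
g: a_k = 0, 8, 0, -32/3, 0, 128/5, 0, -512/7, 0, …
L₀ := L_f ⊗_s L_g (sym. prod.), ord ≤ 4.
h=∫h₀ ⇒ L = L₀·Dx.
L = (2925 + 31536·x^2 + 95904·x^4 + 186624·x^6 + 186624·x^8)·Dx + (2448·x + 20160·x^3 + 62208·x^5 + 82944·x^7)·Dx^2 + (442 + 5088·x^2 + 19008·x^4 + 41472·x^6 + 41472·x^8)·Dx^3 + (272·x + 2240·x^3 + 6912·x^5 + 9216·x^7)·Dx^4 + (13 + 176·x^2 + 928·x^4 + 2304·x^6 + 2304·x^8)·Dx^5  (order 5).
h: a_k = 0, 0, 16, 0, -140/3, 0, 1006/15, 0, -16271/140, …
ICs: h(0) = 0, h′(0) = 0, h′′(0) = 32, h′′′(0) = 0, h′′′′(0) = -1120.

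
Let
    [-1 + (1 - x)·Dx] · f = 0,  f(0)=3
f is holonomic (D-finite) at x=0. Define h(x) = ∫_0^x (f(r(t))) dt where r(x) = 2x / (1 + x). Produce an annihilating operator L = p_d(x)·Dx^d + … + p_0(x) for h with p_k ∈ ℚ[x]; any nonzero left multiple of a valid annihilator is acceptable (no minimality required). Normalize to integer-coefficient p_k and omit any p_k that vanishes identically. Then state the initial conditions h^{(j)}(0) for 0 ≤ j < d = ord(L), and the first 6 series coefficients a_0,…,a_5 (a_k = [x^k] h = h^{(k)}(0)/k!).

f: a_k = 3, 3, 3, 3, 3, 3, …
L₀ from L_f via x↦r, Dx↦r'^{-1}Dx.
h=∫h₀ ⇒ L = L₀·Dx.
L = 2·Dx + (-1 + x^2)·Dx^2  (order 2).
h: a_k = 0, 3, 3, 2, 3/2, 6/5, …
ICs: h(0) = 0, h′(0) = 3.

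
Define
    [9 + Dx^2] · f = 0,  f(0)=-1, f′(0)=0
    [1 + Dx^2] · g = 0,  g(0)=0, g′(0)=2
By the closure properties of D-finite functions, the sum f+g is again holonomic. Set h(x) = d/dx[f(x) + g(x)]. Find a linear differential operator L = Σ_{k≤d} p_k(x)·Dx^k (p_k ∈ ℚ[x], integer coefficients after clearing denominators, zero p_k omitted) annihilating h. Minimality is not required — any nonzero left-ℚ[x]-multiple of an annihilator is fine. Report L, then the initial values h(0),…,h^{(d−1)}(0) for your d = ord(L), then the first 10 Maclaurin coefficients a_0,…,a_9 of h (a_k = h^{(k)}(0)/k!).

L = 9 + 10·Dx^2 + Dx^4  (order 4).
h: a_k = 2, 9, -1, -27/2, 1/12, 243/40, -1/360, -729/560, 1/20160, 729/4480, …
ICs: h(0) = 2, h′(0) = 9, h′′(0) = -2, h′′′(0) = -81.

f: a_k = -1, 0, 9/2, 0, -27/8, 0, 81/80, 0, -729/4480, 0, …
g: a_k = 0, 2, 0, -1/3, 0, 1/60, 0, -1/2520, 0, 1/181440, …
Sum ⇒ L₀ = lclm(L_f,L_g) in ℚ(x)⟨Dx⟩.
Derive L from L₀ (diff closure).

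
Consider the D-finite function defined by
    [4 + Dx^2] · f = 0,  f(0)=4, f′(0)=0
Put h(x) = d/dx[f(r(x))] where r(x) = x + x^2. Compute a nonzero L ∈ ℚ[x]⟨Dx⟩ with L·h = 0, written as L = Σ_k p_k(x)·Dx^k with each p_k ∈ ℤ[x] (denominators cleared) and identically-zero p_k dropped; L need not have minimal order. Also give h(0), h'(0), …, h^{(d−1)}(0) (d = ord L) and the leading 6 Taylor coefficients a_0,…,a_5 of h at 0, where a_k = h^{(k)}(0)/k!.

L = (16 + 32·x + 96·x^2 + 128·x^3 + 64·x^4) + (-6 - 12·x)·Dx + (1 + 4·x + 4·x^2)·Dx^2  (order 2).
h: a_k = 0, -16, -48, -64/3, 160/3, 1408/15, …
ICs: h(0) = 0, h′(0) = -16.

f: a_k = 4, 0, -8, 0, 8/3, 0, …
Change of var in L_f (x↦r) gives L₀.
h=h₀': d/dx-closure on L₀ ⇒ L.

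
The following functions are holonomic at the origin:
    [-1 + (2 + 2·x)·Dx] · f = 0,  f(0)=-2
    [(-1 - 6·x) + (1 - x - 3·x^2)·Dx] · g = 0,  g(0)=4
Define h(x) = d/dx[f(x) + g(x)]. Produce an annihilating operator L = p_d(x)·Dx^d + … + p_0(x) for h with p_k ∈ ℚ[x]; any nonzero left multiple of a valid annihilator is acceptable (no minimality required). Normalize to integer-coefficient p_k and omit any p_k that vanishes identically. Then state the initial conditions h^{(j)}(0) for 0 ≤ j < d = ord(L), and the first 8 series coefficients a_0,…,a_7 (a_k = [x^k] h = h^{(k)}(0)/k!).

L = (-108 - 690·x - 1260·x^2 - 1620·x^3 - 810·x^4) + (-165 - 1476·x - 3819·x^2 - 6408·x^3 - 6345·x^4 - 2430·x^5)·Dx + (34 + 114·x + 134·x^2 - 378·x^3 - 1422·x^4 - 1530·x^5 - 540·x^6)·Dx^2  (order 2).
h: a_k = 3, 65/2, 669/8, 4869/16, 102365/128, 596031/256, 6221593/1024, 33292717/2048, …
ICs: h(0) = 3, h′(0) = 65/2.

f: a_k = -2, -1, 1/4, -1/8, 5/64, -7/128, 21/512, -33/1024, …
g: a_k = 4, 4, 16, 28, 76, 160, 388, 868, …
Weyl lclm of L_f,L_g ⇒ L₀ (ord ≤ 2).
Derive L from L₀ (diff closure).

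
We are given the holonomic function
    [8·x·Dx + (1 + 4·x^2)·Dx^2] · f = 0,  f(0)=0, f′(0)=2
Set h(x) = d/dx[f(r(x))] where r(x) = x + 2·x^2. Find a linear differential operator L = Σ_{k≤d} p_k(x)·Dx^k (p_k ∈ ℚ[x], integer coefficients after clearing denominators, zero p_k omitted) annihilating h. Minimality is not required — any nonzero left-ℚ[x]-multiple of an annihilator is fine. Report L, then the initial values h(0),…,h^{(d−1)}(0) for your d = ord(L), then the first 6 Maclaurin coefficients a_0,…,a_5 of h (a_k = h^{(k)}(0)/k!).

f: a_k = 0, 2, 0, -8/3, 0, 32/5, …
f∘r: x↦r, Dx↦Dx/r' in L_f ⇒ L₀.
h₀' ⇒ L via d/dx closure of L₀.
L = (-4 + 8·x + 64·x^2 + 192·x^3 + 192·x^4) + (1 + 4·x + 4·x^2 + 32·x^3 + 80·x^4 + 64·x^5)·Dx  (order 1).
h: a_k = 2, 8, -8, -64, -128, 256, …
ICs: h(0) = 2.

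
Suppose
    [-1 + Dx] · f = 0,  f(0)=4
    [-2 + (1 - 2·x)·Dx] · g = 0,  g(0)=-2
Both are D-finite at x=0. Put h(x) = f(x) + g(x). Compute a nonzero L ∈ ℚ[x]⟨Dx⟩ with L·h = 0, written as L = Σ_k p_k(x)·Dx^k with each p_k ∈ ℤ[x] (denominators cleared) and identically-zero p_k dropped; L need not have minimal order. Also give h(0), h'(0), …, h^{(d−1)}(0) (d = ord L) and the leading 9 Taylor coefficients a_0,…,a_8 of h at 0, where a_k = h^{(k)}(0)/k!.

f: a_k = 4, 4, 2, 2/3, 1/6, 1/30, 1/180, 1/1260, 1/10080, …
g: a_k = -2, -4, -8, -16, -32, -64, -128, -256, -512, …
f+g: L₀ = lclm(L_f,L_g), ord ≤ 1+1.
L = (6 + 4·x) + (-7 - 4·x + 4·x^2)·Dx + (1 - 4·x^2)·Dx^2  (order 2).
h: a_k = 2, 0, -6, -46/3, -191/6, -1919/30, -23039/180, -322559/1260, -5160959/10080, …
ICs: h(0) = 2, h′(0) = 0.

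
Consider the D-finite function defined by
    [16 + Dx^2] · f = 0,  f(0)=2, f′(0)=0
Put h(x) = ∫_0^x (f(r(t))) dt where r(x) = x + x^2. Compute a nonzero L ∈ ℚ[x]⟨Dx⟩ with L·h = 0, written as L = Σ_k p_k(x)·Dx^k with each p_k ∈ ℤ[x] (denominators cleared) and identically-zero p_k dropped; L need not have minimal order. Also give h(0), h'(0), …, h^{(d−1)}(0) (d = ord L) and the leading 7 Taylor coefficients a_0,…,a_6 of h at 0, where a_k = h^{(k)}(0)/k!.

L = (16 + 96·x + 192·x^2 + 128·x^3)·Dx - 2·Dx^2 + (1 + 2·x)·Dx^3  (order 3).
h: a_k = 0, 2, 0, -16/3, -8, 16/15, 128/9, …
ICs: h(0) = 0, h′(0) = 2, h′′(0) = 0.

f: a_k = 2, 0, -16, 0, 64/3, 0, -512/45, …
h₀=f(r): pull back L_f along r ⇒ L₀.
h=∫₀ˣh₀: take L = L₀·Dx.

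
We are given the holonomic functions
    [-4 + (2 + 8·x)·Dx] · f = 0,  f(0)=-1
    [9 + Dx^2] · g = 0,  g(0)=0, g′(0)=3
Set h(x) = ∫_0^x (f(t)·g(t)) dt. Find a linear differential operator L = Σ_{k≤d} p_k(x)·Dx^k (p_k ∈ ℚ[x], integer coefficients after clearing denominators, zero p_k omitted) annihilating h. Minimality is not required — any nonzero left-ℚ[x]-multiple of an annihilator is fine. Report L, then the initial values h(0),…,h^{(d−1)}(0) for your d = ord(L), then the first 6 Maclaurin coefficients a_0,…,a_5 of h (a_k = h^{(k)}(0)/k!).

f: a_k = -1, -2, 2, -4, 10, -28, …
g: a_k = 0, 3, 0, -9/2, 0, 81/40, …
h₀=f·g: eliminate ⇒ L₀, order ≤ 1·2.
Integrate: L := L₀·Dx.
L = (21 + 72·x + 144·x^2)·Dx + (-4 - 16·x)·Dx^2 + (1 + 8·x + 16·x^2)·Dx^3  (order 3).
h: a_k = 0, 0, -3/2, -2, 21/8, -3/5, …
ICs: h(0) = 0, h′(0) = 0, h′′(0) = -3.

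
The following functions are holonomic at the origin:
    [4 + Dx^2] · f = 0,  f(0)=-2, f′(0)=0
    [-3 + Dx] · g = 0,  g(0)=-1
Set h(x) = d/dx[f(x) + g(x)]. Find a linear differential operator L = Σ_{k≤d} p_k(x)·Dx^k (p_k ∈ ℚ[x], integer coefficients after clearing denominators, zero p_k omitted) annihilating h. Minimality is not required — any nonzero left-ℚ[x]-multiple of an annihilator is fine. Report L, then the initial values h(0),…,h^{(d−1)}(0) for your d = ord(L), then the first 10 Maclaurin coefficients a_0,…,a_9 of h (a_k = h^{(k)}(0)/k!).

L = 12 - 4·Dx + 3·Dx^2 - Dx^3  (order 3).
h: a_k = -3, -1, -27/2, -113/6, -81/8, -601/120, -243/80, -7073/5040, -2187/4480, -8143/51840, …
ICs: h(0) = -3, h′(0) = -1, h′′(0) = -27.

f: a_k = -2, 0, 4, 0, -4/3, 0, 8/45, 0, -4/315, 0, …
g: a_k = -1, -3, -9/2, -9/2, -27/8, -81/40, -81/80, -243/560, -729/4480, -243/4480, …
L₀ := lclm(L_f,L_g); ord L₀ ≤ 2+1.
h₀' ⇒ L via d/dx closure of L₀.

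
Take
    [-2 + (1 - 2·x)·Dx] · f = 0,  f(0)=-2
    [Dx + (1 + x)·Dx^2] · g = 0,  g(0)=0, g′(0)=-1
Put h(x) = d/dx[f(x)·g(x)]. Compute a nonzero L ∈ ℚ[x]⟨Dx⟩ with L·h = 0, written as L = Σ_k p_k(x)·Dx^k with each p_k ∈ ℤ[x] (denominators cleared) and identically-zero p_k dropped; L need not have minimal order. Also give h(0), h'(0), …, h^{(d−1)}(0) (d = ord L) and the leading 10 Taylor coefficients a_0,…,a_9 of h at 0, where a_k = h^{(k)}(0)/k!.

L = 8 + (4 + 10·x)·Dx + (-1 + x + 2·x^2)·Dx^2  (order 2).
h: a_k = 2, 6, 20, 154/3, 391/3, 1554/5, 3636/5, 58106/35, 261617/70, 523108/63, …
ICs: h(0) = 2, h′(0) = 6.

f: a_k = -2, -4, -8, -16, -32, -64, -128, -256, -512, -1024, …
g: a_k = 0, -1, 1/2, -1/3, 1/4, -1/5, 1/6, -1/7, 1/8, -1/9, …
Product ⇒ symmetric product L₀, ord ≤ 2.
Differentiate: ansatz ord ≤ ord L₀ ⇒ L.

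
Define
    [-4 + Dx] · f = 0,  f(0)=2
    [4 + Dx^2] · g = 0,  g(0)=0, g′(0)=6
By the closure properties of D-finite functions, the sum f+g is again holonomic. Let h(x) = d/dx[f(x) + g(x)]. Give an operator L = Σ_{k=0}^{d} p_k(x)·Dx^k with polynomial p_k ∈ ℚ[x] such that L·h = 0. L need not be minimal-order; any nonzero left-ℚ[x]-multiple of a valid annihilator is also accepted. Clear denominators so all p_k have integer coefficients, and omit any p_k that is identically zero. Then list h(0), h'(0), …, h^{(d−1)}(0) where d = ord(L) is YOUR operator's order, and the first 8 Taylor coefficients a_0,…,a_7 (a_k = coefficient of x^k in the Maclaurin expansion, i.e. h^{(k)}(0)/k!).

f: a_k = 2, 8, 16, 64/3, 64/3, 256/15, 512/45, 2048/315, …
g: a_k = 0, 6, 0, -4, 0, 4/5, 0, -8/105, …
h₀=f+g: left-lcm gives L₀, ord ≤ 3.
Derive L from L₀ (diff closure).
L = 16 - 4·Dx + 4·Dx^2 - Dx^3  (order 3).
h: a_k = 14, 32, 52, 256/3, 268/3, 1024/15, 2024/45, 8192/315, …
ICs: h(0) = 14, h′(0) = 32, h′′(0) = 104.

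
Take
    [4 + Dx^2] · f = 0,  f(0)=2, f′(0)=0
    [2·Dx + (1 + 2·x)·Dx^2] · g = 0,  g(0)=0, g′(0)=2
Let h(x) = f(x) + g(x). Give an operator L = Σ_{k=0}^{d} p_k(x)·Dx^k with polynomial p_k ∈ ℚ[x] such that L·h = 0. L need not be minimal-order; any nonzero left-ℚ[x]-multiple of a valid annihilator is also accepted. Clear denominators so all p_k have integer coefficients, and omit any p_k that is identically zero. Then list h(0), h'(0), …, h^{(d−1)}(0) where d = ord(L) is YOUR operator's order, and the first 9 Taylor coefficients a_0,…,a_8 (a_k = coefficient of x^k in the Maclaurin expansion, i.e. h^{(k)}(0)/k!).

f: a_k = 2, 0, -4, 0, 4/3, 0, -8/45, 0, 4/315, …
g: a_k = 0, 2, -2, 8/3, -4, 32/5, -32/3, 128/7, -32, …
Weyl lclm of L_f,L_g ⇒ L₀ (ord ≤ 4).
L = (56 + 32·x + 32·x^2)·Dx + (12 + 40·x + 48·x^2 + 32·x^3)·Dx^2 + (14 + 8·x + 8·x^2)·Dx^3 + (3 + 10·x + 12·x^2 + 8·x^3)·Dx^4  (order 4).
h: a_k = 2, 2, -6, 8/3, -8/3, 32/5, -488/45, 128/7, -10076/315, …
ICs: h(0) = 2, h′(0) = 2, h′′(0) = -12, h′′′(0) = 16.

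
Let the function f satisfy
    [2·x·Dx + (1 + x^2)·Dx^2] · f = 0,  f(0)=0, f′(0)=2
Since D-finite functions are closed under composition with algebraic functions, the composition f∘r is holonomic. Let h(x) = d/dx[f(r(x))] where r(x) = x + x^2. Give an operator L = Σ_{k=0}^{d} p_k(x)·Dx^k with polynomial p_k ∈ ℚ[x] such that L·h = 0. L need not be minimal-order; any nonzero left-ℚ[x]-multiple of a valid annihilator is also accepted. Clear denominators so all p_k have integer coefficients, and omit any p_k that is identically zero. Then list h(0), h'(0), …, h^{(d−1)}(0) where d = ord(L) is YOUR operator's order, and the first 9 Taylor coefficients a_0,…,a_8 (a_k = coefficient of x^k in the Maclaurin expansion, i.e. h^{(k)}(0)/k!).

L = (-2 + 2·x + 8·x^2 + 12·x^3 + 6·x^4) + (1 + 2·x + x^2 + 4·x^3 + 5·x^4 + 2·x^5)·Dx  (order 1).
h: a_k = 2, 4, -2, -8, -8, 8, 26, 16, -34, …
ICs: h(0) = 2.

f: a_k = 0, 2, 0, -2/3, 0, 2/5, 0, -2/7, 0, …
f∘r: x↦r, Dx↦Dx/r' in L_f ⇒ L₀.
Differentiate: ansatz ord ≤ ord L₀ ⇒ L.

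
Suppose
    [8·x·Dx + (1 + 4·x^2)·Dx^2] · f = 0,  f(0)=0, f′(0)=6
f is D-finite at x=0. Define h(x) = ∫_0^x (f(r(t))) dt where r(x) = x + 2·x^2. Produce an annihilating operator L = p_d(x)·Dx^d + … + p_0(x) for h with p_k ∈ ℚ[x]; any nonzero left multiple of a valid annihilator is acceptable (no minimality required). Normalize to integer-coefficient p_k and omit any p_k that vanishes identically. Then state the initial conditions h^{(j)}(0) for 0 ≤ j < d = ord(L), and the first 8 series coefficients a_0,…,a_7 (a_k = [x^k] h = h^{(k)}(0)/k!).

L = (-4 + 8·x + 64·x^2 + 192·x^3 + 192·x^4)·Dx^2 + (1 + 4·x + 4·x^2 + 32·x^3 + 80·x^4 + 64·x^5)·Dx^3  (order 3).
h: a_k = 0, 0, 3, 4, -2, -48/5, -64/5, 128/7, …
ICs: h(0) = 0, h′(0) = 0, h′′(0) = 6.

f: a_k = 0, 6, 0, -8, 0, 96/5, 0, -384/7, …
h₀=f(r): pull back L_f along r ⇒ L₀.
∫: right-multiply L₀ by Dx.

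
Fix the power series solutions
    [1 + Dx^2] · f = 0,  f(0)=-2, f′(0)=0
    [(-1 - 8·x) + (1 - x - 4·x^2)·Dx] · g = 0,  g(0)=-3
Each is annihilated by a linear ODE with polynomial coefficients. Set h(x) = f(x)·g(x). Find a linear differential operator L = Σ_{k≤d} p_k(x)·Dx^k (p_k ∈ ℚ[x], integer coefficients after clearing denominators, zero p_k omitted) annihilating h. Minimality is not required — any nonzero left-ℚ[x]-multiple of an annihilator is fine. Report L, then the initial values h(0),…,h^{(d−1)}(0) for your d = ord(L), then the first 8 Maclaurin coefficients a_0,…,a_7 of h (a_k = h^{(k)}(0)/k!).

L = (7 + x + 4·x^2) + (2 + 16·x)·Dx + (-1 + x + 4·x^2)·Dx^2  (order 2).
h: a_k = 6, 6, 27, 51, 637/4, 1453/4, 120029/120, 294389/120, …
ICs: h(0) = 6, h′(0) = 6.

f: a_k = -2, 0, 1, 0, -1/12, 0, 1/360, 0, …
g: a_k = -3, -3, -15, -27, -87, -195, -543, -1323, …
Product ⇒ symmetric product L₀, ord ≤ 2.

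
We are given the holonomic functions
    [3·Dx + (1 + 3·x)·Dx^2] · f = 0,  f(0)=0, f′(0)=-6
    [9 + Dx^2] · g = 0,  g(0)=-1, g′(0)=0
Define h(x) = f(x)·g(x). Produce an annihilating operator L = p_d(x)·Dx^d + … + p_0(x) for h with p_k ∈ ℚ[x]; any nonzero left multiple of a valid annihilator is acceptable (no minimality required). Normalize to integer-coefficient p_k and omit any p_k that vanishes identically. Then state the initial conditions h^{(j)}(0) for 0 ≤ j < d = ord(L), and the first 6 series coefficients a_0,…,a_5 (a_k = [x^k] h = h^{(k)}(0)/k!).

L = (-81 + 486·x + 4617·x^2 + 11664·x^3 + 8748·x^4) + (36 + 540·x + 1944·x^2 + 1944·x^3)·Dx + (180·x + 1134·x^2 + 2592·x^3 + 1944·x^4)·Dx^2 + (4 + 60·x + 216·x^2 + 216·x^3)·Dx^3 + (1 + 14·x + 69·x^2 + 144·x^3 + 108·x^4)·Dx^4  (order 4).
h: a_k = 0, 6, -9, -9, 0, 729/20, …
ICs: h(0) = 0, h′(0) = 6, h′′(0) = -18, h′′′(0) = -54.

f: a_k = 0, -6, 9, -18, 81/2, -486/5, …
g: a_k = -1, 0, 9/2, 0, -27/8, 0, …
L₀ := L_f ⊗_s L_g (sym. prod.), ord ≤ 4.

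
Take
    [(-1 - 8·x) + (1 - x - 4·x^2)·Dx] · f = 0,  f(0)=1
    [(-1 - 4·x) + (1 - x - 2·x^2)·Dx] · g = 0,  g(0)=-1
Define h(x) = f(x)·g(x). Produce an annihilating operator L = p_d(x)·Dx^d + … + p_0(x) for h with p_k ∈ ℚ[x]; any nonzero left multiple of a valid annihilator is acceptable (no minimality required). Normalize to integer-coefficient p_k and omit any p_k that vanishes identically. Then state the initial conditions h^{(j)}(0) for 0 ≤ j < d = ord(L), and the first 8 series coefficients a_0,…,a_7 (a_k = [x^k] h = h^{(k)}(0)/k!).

f: a_k = 1, 1, 5, 9, 29, 65, 181, 441, …
g: a_k = -1, -1, -3, -5, -11, -21, -43, -85, …
Product ⇒ symmetric product L₀, ord ≤ 1.
L = (-2 - 10·x + 18·x^2 + 32·x^3) + (1 - 2·x - 5·x^2 + 6·x^3 + 8·x^4)·Dx  (order 1).
h: a_k = -1, -2, -9, -22, -69, -178, -497, -1294, …
ICs: h(0) = -1.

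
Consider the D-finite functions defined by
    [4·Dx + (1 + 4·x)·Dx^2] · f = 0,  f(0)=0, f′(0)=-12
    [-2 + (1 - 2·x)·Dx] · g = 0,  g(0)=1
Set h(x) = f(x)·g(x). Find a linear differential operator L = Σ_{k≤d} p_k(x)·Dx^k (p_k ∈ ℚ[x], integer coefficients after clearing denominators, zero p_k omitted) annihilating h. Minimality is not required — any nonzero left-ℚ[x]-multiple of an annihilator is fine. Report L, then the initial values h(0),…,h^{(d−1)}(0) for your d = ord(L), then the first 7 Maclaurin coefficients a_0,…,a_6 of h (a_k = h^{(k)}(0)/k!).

f: a_k = 0, -12, 24, -64, 192, -3072/5, 2048, …
g: a_k = 1, 2, 4, 8, 16, 32, 64, …
Sym-product of L_f,L_g gives L₀ (≤ ord 2).
L = 8 + 24·x·Dx + (-1 - 2·x + 8·x^2)·Dx^2  (order 2).
h: a_k = 0, -12, 0, -64, 64, -2432/5, 5376/5, …
ICs: h(0) = 0, h′(0) = -12.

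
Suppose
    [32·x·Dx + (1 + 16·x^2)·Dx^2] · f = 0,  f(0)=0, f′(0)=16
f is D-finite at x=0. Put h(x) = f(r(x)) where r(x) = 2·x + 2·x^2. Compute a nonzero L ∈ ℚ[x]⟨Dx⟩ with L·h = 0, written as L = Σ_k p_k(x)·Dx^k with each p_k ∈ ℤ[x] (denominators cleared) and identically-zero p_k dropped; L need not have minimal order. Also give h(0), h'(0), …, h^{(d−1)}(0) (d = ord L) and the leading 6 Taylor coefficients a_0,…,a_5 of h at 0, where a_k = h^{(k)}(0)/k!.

f: a_k = 0, 16, 0, -256/3, 0, 4096/5, …
f∘r: x↦r, Dx↦Dx/r' in L_f ⇒ L₀.
L = (-2 + 128·x + 512·x^2 + 768·x^3 + 384·x^4)·Dx + (1 + 2·x + 64·x^2 + 256·x^3 + 320·x^4 + 128·x^5)·Dx^2  (order 2).
h: a_k = 0, 32, 32, -2048/3, -2048, 120832/5, …
ICs: h(0) = 0, h′(0) = 32.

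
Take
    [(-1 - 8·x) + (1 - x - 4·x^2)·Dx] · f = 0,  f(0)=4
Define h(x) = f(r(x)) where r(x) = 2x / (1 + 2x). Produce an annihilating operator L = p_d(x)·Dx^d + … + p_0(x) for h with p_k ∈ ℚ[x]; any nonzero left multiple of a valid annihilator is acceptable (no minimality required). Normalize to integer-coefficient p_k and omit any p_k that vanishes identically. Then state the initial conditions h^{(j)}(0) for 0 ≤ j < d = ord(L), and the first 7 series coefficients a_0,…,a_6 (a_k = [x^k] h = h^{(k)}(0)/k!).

f: a_k = 4, 4, 20, 36, 116, 260, 724, …
h₀=f(r): pull back L_f along r ⇒ L₀.
L = (2 + 36·x) + (-1 - 4·x + 12·x^2 + 32·x^3)·Dx  (order 1).
h: a_k = 4, 8, 64, 0, 1024, -2048, 20480, …
ICs: h(0) = 4.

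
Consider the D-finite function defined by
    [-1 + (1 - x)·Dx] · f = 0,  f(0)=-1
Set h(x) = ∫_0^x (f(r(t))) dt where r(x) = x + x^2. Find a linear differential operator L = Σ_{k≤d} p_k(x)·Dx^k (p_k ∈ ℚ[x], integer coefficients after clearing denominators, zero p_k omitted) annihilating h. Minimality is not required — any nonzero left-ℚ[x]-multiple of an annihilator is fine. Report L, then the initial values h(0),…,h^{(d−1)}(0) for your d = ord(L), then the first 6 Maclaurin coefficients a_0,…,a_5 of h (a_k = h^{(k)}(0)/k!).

f: a_k = -1, -1, -1, -1, -1, -1, …
Substitute x→r, Dx→(1/r')Dx; clear ⇒ L₀.
Integrate: L := L₀·Dx.
L = (1 + 2·x)·Dx + (-1 + x + x^2)·Dx^2  (order 2).
h: a_k = 0, -1, -1/2, -2/3, -3/4, -1, …
ICs: h(0) = 0, h′(0) = -1.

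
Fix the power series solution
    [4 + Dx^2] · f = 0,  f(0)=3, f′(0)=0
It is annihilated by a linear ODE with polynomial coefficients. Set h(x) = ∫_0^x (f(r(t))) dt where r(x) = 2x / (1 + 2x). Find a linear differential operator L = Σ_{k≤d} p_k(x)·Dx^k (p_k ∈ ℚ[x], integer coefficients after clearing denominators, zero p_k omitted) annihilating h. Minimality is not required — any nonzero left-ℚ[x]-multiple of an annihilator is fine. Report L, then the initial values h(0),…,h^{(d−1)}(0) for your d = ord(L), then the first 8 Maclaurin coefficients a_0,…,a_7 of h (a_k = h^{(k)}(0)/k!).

L = 16·Dx + (4 + 24·x + 48·x^2 + 32·x^3)·Dx^2 + (1 + 8·x + 24·x^2 + 32·x^3 + 16·x^4)·Dx^3  (order 3).
h: a_k = 0, 3, 0, -8, 24, -256/5, 256/3, -1408/15, …
ICs: h(0) = 0, h′(0) = 3, h′′(0) = 0.

f: a_k = 3, 0, -6, 0, 2, 0, -4/15, 0, …
Change of var in L_f (x↦r) gives L₀.
∫: right-multiply L₀ by Dx.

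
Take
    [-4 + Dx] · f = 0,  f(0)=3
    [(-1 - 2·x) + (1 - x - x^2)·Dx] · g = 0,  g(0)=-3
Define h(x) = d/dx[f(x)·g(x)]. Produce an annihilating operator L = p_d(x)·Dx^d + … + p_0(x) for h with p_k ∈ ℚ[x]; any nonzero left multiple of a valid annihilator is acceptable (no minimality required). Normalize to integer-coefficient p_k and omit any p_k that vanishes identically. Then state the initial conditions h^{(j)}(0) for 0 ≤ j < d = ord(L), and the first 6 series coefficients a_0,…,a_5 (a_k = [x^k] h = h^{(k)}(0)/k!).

L = (28 - 18·x - 34·x^2 + 16·x^3 + 16·x^4) + (-5 + 7·x + 7·x^2 - 6·x^3 - 4·x^4)·Dx  (order 1).
h: a_k = -45, -252, -801, -1956, -4164, -8238, …
ICs: h(0) = -45.

f: a_k = 3, 12, 24, 32, 32, 128/5, …
g: a_k = -3, -3, -6, -9, -15, -24, …
Product ⇒ symmetric product L₀, ord ≤ 1.
h=h₀': d/dx-closure on L₀ ⇒ L.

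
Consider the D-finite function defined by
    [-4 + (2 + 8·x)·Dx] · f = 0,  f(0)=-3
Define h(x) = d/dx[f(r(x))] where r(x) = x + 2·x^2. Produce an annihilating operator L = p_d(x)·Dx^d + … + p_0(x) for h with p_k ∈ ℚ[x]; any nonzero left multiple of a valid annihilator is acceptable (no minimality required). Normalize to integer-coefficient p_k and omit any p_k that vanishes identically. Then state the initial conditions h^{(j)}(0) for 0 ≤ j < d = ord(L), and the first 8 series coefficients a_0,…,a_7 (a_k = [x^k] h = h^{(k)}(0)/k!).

f: a_k = -3, -6, 6, -12, 30, -84, 252, -792, …
h₀=f(r): pull back L_f along r ⇒ L₀.
Derive L from L₀ (diff closure).
L = 2 + (-1 - 8·x - 24·x^2 - 32·x^3)·Dx  (order 1).
h: a_k = -6, -12, 36, -72, 60, 216, -1176, 2928, …
ICs: h(0) = -6.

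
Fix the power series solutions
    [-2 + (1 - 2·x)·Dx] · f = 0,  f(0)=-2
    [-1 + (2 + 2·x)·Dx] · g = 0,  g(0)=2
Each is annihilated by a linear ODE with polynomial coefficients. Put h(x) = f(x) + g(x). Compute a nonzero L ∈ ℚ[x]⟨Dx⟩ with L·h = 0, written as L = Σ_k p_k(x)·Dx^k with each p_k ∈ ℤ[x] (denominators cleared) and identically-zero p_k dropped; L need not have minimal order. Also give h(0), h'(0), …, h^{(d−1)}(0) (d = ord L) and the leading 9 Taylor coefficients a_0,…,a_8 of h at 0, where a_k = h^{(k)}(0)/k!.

f: a_k = -2, -4, -8, -16, -32, -64, -128, -256, -512, …
g: a_k = 2, 1, -1/4, 1/8, -5/64, 7/128, -21/512, 33/1024, -429/16384, …
f+g: L₀ = lclm(L_f,L_g), ord ≤ 1+1.
L = (-6 - 4·x) + (11 + 20·x + 12·x^2)·Dx + (-2 - 2·x + 8·x^2 + 8·x^3)·Dx^2  (order 2).
h: a_k = 0, -3, -33/4, -127/8, -2053/64, -8185/128, -65557/512, -262111/1024, -8389037/16384, …
ICs: h(0) = 0, h′(0) = -3.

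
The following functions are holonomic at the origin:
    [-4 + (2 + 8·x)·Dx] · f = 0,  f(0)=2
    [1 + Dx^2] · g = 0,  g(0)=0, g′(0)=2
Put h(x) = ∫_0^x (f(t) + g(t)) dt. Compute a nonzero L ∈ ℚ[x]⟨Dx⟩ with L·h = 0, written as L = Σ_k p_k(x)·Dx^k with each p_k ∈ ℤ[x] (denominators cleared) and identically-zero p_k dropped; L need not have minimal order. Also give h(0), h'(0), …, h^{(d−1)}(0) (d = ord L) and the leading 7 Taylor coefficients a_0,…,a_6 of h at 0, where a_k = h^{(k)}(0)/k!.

f: a_k = 2, 4, -4, 8, -20, 56, -168, …
g: a_k = 0, 2, 0, -1/3, 0, 1/60, 0, …
h₀=f+g: left-lcm gives L₀, ord ≤ 3.
Integrate: L := L₀·Dx.
L = (-26 - 16·x - 32·x^2)·Dx + (-3 - 4·x + 48·x^2 + 64·x^3)·Dx^2 + (-26 - 16·x - 32·x^2)·Dx^3 + (-3 - 4·x + 48·x^2 + 64·x^3)·Dx^4  (order 4).
h: a_k = 0, 2, 3, -4/3, 23/12, -4, 3361/360, …
ICs: h(0) = 0, h′(0) = 2, h′′(0) = 6, h′′′(0) = -8.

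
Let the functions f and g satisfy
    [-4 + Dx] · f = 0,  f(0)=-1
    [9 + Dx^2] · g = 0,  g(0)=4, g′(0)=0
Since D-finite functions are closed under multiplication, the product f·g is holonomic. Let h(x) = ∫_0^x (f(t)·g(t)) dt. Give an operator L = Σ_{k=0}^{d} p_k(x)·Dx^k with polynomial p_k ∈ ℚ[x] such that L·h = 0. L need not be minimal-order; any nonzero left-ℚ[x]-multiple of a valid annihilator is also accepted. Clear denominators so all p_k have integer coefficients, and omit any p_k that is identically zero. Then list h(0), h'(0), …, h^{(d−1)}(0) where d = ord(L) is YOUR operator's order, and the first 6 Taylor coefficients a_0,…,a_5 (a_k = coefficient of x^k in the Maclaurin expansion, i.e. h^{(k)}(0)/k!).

L = 25·Dx - 8·Dx^2 + Dx^3  (order 3).
h: a_k = 0, -4, -8, -14/3, 22/3, 527/30, …
ICs: h(0) = 0, h′(0) = -4, h′′(0) = -16.

f: a_k = -1, -4, -8, -32/3, -32/3, -128/15, …
g: a_k = 4, 0, -18, 0, 27/2, 0, …
L₀ := L_f ⊗_s L_g (sym. prod.), ord ≤ 2.
Integrate: L := L₀·Dx.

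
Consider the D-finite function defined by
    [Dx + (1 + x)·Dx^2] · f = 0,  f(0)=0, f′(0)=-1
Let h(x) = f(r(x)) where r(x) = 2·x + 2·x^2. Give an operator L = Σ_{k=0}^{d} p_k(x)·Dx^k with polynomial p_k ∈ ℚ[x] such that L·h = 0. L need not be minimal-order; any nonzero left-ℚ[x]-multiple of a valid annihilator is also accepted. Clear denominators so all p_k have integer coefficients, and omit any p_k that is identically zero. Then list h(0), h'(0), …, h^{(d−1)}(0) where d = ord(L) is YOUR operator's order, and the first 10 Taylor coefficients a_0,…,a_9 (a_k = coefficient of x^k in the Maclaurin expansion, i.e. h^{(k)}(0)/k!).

f: a_k = 0, -1, 1/2, -1/3, 1/4, -1/5, 1/6, -1/7, 1/8, -1/9, …
h₀=f(r): pull back L_f along r ⇒ L₀.
L = (4·x + 4·x^2)·Dx + (1 + 4·x + 6·x^2 + 4·x^3)·Dx^2  (order 2).
h: a_k = 0, -2, 0, 4/3, -2, 8/5, 0, -16/7, 4, -32/9, …
ICs: h(0) = 0, h′(0) = -2.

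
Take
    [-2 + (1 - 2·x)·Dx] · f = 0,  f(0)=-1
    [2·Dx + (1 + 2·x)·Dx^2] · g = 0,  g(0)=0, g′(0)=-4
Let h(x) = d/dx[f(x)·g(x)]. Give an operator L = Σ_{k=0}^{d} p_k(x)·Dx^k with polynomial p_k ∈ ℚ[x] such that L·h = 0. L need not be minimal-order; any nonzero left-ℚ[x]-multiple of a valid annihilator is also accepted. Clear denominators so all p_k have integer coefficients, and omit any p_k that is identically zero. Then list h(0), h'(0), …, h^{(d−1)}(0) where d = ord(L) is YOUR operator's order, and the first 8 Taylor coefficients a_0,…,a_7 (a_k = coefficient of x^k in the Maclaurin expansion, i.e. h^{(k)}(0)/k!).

L = 16 + (2 + 20·x)·Dx + (-1 + 4·x^2)·Dx^2  (order 2).
h: a_k = 4, 8, 40, 224/3, 752/3, 2368/5, 20416/15, 272896/105, …
ICs: h(0) = 4, h′(0) = 8.

f: a_k = -1, -2, -4, -8, -16, -32, -64, -128, …
g: a_k = 0, -4, 4, -16/3, 8, -64/5, 64/3, -256/7, …
h₀=f·g: eliminate ⇒ L₀, order ≤ 1·2.
Derive L from L₀ (diff closure).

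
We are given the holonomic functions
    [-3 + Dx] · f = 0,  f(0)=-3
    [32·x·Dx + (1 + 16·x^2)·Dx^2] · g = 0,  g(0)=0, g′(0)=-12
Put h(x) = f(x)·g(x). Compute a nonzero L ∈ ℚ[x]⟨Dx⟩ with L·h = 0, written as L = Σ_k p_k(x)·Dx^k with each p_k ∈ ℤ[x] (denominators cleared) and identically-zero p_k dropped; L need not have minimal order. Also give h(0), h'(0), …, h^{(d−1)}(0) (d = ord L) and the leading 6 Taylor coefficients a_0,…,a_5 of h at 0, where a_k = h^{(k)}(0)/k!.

f: a_k = -3, -9, -27/2, -27/2, -81/8, -243/40, …
g: a_k = 0, -12, 0, 64, 0, -3072/5, …
h₀=f·g: eliminate ⇒ L₀, order ≤ 1·2.
L = (9 - 96·x + 144·x^2) + (-6 + 32·x - 96·x^2)·Dx + (1 + 16·x^2)·Dx^2  (order 2).
h: a_k = 0, 36, 108, -30, -414, 11007/10, …
ICs: h(0) = 0, h′(0) = 36.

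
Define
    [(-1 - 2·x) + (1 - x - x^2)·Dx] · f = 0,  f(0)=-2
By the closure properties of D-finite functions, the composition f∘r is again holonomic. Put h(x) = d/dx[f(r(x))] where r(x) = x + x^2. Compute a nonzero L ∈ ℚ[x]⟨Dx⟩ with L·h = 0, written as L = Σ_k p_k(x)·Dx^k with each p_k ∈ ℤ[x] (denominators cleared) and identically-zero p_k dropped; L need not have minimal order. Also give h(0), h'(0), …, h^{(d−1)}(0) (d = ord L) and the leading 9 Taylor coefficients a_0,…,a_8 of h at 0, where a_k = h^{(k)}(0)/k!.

f: a_k = -2, -2, -4, -6, -10, -16, -26, -42, -68, …
L₀ from L_f via x↦r, Dx↦r'^{-1}Dx.
Derive L from L₀ (diff closure).
L = (6 + 24·x + 48·x^2 + 68·x^3 + 84·x^4 + 60·x^5 + 20·x^6) + (-1 - 3·x + 12·x^3 + 25·x^4 + 24·x^5 + 14·x^6 + 4·x^7)·Dx  (order 1).
h: a_k = -2, -12, -42, -128, -370, -1032, -2786, -7376, -19224, …
ICs: h(0) = -2.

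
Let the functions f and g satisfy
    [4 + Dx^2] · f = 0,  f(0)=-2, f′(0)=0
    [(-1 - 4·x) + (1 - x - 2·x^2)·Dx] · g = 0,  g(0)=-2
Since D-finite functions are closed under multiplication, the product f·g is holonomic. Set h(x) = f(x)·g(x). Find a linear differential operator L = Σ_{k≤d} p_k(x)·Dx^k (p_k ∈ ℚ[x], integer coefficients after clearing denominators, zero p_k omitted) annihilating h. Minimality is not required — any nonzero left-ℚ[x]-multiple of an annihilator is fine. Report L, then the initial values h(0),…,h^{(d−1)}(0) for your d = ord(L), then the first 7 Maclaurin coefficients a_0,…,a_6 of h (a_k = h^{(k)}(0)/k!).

f: a_k = -2, 0, 4, 0, -4/3, 0, 8/45, …
g: a_k = -2, -2, -6, -10, -22, -42, -86, …
h₀=f·g: eliminate ⇒ L₀, order ≤ 2·1.
L = (4·x + 8·x^2) + (2 + 8·x)·Dx + (-1 + x + 2·x^2)·Dx^2  (order 2).
h: a_k = 4, 4, 4, 12, 68/3, 140/3, 4124/45, …
ICs: h(0) = 4, h′(0) = 4.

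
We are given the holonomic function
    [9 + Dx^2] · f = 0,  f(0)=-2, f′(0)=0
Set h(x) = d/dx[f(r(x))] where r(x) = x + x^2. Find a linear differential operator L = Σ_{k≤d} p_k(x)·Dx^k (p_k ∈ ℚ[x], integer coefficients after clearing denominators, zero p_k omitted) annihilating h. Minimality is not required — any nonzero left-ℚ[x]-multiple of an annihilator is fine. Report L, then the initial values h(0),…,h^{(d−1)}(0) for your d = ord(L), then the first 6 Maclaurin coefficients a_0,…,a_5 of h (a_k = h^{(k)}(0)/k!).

f: a_k = -2, 0, 9, 0, -27/4, 0, …
Substitute x→r, Dx→(1/r')Dx; clear ⇒ L₀.
h₀' ⇒ L via d/dx closure of L₀.
L = (21 + 72·x + 216·x^2 + 288·x^3 + 144·x^4) + (-6 - 12·x)·Dx + (1 + 4·x + 4·x^2)·Dx^2  (order 2).
h: a_k = 0, 18, 54, 9, -135, -4617/20, …
ICs: h(0) = 0, h′(0) = 18.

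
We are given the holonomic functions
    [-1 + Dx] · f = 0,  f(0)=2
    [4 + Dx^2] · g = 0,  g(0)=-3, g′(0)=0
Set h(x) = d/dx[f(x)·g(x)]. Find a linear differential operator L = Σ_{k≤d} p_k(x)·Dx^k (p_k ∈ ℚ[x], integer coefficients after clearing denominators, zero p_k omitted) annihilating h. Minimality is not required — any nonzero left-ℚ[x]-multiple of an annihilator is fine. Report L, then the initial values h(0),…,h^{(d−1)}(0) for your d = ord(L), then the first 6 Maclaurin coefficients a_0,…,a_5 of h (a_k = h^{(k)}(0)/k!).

f: a_k = 2, 2, 1, 1/3, 1/12, 1/60, …
g: a_k = -3, 0, 6, 0, -2, 0, …
Product ⇒ symmetric product L₀, ord ≤ 2.
h=h₀': d/dx-closure on L₀ ⇒ L.
L = 5 - 2·Dx + Dx^2  (order 2).
h: a_k = -6, 18, 33, 7, -41/4, -117/20, …
ICs: h(0) = -6, h′(0) = 18.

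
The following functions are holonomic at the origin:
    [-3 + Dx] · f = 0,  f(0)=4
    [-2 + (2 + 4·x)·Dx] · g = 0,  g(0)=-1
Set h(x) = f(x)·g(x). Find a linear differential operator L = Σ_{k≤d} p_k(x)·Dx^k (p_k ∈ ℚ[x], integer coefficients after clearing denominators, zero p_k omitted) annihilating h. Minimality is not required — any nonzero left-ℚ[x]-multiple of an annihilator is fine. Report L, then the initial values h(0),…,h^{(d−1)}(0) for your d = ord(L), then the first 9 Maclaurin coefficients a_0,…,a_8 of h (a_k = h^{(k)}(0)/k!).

L = (-4 - 6·x) + (1 + 2·x)·Dx  (order 1).
h: a_k = -4, -16, -28, -32, -26, -88/5, -42/5, -192/35, 39/70, …
ICs: h(0) = -4.

f: a_k = 4, 12, 18, 18, 27/2, 81/10, 81/20, 243/140, 729/1120, …
g: a_k = -1, -1, 1/2, -1/2, 5/8, -7/8, 21/16, -33/16, 429/128, …
f·g: L₀ = L_f ⊗_s L_g, ord ≤ 1·1.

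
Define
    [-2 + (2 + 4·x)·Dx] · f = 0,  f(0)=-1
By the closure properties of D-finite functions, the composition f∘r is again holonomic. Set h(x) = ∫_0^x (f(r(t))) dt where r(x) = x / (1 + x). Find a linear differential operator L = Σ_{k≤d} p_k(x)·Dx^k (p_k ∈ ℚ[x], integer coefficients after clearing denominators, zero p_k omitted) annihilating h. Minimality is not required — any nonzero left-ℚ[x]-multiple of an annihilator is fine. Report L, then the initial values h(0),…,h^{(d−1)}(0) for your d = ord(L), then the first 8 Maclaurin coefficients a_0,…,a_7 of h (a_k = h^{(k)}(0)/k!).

L = -Dx + (1 + 4·x + 3·x^2)·Dx^2  (order 2).
h: a_k = 0, -1, -1/2, 1/2, -5/8, 37/40, -25/16, 327/112, …
ICs: h(0) = 0, h′(0) = -1.

f: a_k = -1, -1, 1/2, -1/2, 5/8, -7/8, 21/16, -33/16, …
Change of var in L_f (x↦r) gives L₀.
h=∫₀ˣh₀: take L = L₀·Dx.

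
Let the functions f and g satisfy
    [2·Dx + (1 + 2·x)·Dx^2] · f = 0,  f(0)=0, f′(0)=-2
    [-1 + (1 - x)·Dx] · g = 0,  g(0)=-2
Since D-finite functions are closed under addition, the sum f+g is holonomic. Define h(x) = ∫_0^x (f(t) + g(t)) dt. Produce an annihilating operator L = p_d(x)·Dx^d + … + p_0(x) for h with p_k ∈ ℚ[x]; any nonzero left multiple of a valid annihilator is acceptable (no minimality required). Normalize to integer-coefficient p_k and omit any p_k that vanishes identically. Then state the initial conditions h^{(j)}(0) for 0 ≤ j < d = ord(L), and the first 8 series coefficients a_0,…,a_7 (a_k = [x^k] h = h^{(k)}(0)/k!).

f: a_k = 0, -2, 2, -8/3, 4, -32/5, 32/3, -128/7, …
g: a_k = -2, -2, -2, -2, -2, -2, -2, -2, …
f+g: L₀ = lclm(L_f,L_g), ord ≤ 2+1.
h=∫h₀ ⇒ L = L₀·Dx.
L = (-14 - 4·x)·Dx^2 + (1 - 20·x - 8·x^2)·Dx^3 + (2 + 3·x - 3·x^2 - 2·x^3)·Dx^4  (order 4).
h: a_k = 0, -2, -2, 0, -7/6, 2/5, -7/5, 26/21, …
ICs: h(0) = 0, h′(0) = -2, h′′(0) = -4, h′′′(0) = 0.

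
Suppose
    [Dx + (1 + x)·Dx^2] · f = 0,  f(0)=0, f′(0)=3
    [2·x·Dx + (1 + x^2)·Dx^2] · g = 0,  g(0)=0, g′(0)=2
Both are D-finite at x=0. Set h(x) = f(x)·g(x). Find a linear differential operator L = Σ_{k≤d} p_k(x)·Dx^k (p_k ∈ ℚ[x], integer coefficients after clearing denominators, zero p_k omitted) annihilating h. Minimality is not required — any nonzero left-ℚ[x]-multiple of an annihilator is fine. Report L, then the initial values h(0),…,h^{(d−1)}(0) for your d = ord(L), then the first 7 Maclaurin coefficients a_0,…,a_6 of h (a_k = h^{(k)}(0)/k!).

f: a_k = 0, 3, -3/2, 1, -3/4, 3/5, -1/2, …
g: a_k = 0, 2, 0, -2/3, 0, 2/5, 0, …
Product ⇒ symmetric product L₀, ord ≤ 4.
L = (24 + 44·x + 80·x^2 + 156·x^3 + 120·x^4 + 52·x^5 + 4·x^7)·Dx + (18 + 124·x + 308·x^2 + 484·x^3 + 544·x^4 + 372·x^5 + 140·x^6 + 12·x^7 + 14·x^8)·Dx^2 + (12 + 64·x + 192·x^2 + 312·x^3 + 360·x^4 + 312·x^5 + 192·x^6 + 72·x^7 + 12·x^8 + 8·x^9)·Dx^3 + (5 + 18·x + 37·x^2 + 56·x^3 + 66·x^4 + 60·x^5 + 42·x^6 + 24·x^7 + 9·x^8 + 2·x^9 + x^10)·Dx^4  (order 4).
h: a_k = 0, 0, 6, -3, 0, -1/2, 26/15, …
ICs: h(0) = 0, h′(0) = 0, h′′(0) = 12, h′′′(0) = -18.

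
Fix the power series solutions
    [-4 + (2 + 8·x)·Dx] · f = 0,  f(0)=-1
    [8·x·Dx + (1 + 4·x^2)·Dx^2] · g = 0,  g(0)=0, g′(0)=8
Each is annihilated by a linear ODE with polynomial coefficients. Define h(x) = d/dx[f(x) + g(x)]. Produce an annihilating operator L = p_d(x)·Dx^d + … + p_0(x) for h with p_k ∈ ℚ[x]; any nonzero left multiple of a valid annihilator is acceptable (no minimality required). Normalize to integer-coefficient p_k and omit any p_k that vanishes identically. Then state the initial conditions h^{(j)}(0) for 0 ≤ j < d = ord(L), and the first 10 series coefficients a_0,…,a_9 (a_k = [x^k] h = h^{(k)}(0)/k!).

f: a_k = -1, -2, 2, -4, 10, -28, 84, -264, 858, -2860, …
g: a_k = 0, 8, 0, -32/3, 0, 128/5, 0, -512/7, 0, 2048/9, …
Weyl lclm of L_f,L_g ⇒ L₀ (ord ≤ 3).
h₀' ⇒ L via d/dx closure of L₀.
L = (-8 - 80·x + 96·x^2 + 192·x^3) + (-10 - 32·x - 64·x^2 + 384·x^3 + 672·x^4)·Dx + (-1 + 24·x^2 + 48·x^3 + 112·x^4 + 192·x^5)·Dx^2  (order 2).
h: a_k = 6, 4, -44, 40, -12, 504, -2360, 6864, -23692, 97240, …
ICs: h(0) = 6, h′(0) = 4.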